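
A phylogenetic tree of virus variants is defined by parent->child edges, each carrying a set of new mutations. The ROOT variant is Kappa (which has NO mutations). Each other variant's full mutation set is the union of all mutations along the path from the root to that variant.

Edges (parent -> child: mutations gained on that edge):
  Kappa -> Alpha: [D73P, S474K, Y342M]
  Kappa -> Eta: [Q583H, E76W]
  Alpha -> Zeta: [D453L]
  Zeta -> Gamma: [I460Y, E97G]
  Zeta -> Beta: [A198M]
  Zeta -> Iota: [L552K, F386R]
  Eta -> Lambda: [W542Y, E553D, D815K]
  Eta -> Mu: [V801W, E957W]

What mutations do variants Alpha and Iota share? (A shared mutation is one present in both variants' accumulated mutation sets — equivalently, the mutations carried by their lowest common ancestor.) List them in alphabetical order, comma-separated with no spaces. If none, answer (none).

Accumulating mutations along path to Alpha:
  At Kappa: gained [] -> total []
  At Alpha: gained ['D73P', 'S474K', 'Y342M'] -> total ['D73P', 'S474K', 'Y342M']
Mutations(Alpha) = ['D73P', 'S474K', 'Y342M']
Accumulating mutations along path to Iota:
  At Kappa: gained [] -> total []
  At Alpha: gained ['D73P', 'S474K', 'Y342M'] -> total ['D73P', 'S474K', 'Y342M']
  At Zeta: gained ['D453L'] -> total ['D453L', 'D73P', 'S474K', 'Y342M']
  At Iota: gained ['L552K', 'F386R'] -> total ['D453L', 'D73P', 'F386R', 'L552K', 'S474K', 'Y342M']
Mutations(Iota) = ['D453L', 'D73P', 'F386R', 'L552K', 'S474K', 'Y342M']
Intersection: ['D73P', 'S474K', 'Y342M'] ∩ ['D453L', 'D73P', 'F386R', 'L552K', 'S474K', 'Y342M'] = ['D73P', 'S474K', 'Y342M']

Answer: D73P,S474K,Y342M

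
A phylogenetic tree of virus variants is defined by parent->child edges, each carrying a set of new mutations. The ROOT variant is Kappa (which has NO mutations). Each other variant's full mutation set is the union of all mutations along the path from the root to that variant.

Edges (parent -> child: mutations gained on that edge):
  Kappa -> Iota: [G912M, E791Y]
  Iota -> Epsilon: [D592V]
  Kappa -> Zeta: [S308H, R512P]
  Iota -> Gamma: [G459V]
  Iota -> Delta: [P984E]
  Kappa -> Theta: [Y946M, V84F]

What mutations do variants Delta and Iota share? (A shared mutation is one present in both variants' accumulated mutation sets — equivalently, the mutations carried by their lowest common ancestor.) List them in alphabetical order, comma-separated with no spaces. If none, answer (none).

Answer: E791Y,G912M

Derivation:
Accumulating mutations along path to Delta:
  At Kappa: gained [] -> total []
  At Iota: gained ['G912M', 'E791Y'] -> total ['E791Y', 'G912M']
  At Delta: gained ['P984E'] -> total ['E791Y', 'G912M', 'P984E']
Mutations(Delta) = ['E791Y', 'G912M', 'P984E']
Accumulating mutations along path to Iota:
  At Kappa: gained [] -> total []
  At Iota: gained ['G912M', 'E791Y'] -> total ['E791Y', 'G912M']
Mutations(Iota) = ['E791Y', 'G912M']
Intersection: ['E791Y', 'G912M', 'P984E'] ∩ ['E791Y', 'G912M'] = ['E791Y', 'G912M']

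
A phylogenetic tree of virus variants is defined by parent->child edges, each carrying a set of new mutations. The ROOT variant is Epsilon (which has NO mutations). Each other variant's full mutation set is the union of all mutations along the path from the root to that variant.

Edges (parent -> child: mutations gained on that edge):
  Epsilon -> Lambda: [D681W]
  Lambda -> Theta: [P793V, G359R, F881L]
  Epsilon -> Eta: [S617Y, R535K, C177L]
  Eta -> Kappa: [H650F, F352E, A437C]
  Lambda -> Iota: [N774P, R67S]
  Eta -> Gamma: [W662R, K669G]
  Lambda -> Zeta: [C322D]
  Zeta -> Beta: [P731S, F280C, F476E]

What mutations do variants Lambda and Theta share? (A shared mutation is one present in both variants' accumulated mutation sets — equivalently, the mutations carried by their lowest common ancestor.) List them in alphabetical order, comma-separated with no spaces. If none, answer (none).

Answer: D681W

Derivation:
Accumulating mutations along path to Lambda:
  At Epsilon: gained [] -> total []
  At Lambda: gained ['D681W'] -> total ['D681W']
Mutations(Lambda) = ['D681W']
Accumulating mutations along path to Theta:
  At Epsilon: gained [] -> total []
  At Lambda: gained ['D681W'] -> total ['D681W']
  At Theta: gained ['P793V', 'G359R', 'F881L'] -> total ['D681W', 'F881L', 'G359R', 'P793V']
Mutations(Theta) = ['D681W', 'F881L', 'G359R', 'P793V']
Intersection: ['D681W'] ∩ ['D681W', 'F881L', 'G359R', 'P793V'] = ['D681W']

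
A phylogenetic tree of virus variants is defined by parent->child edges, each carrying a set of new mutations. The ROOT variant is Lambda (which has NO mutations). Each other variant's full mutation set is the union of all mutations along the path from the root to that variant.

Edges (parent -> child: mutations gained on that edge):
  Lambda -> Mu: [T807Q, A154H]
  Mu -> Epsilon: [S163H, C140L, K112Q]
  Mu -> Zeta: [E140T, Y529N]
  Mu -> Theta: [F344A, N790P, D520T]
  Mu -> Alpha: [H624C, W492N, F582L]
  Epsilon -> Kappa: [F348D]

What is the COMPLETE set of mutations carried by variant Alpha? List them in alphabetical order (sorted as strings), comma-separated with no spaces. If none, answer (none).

At Lambda: gained [] -> total []
At Mu: gained ['T807Q', 'A154H'] -> total ['A154H', 'T807Q']
At Alpha: gained ['H624C', 'W492N', 'F582L'] -> total ['A154H', 'F582L', 'H624C', 'T807Q', 'W492N']

Answer: A154H,F582L,H624C,T807Q,W492N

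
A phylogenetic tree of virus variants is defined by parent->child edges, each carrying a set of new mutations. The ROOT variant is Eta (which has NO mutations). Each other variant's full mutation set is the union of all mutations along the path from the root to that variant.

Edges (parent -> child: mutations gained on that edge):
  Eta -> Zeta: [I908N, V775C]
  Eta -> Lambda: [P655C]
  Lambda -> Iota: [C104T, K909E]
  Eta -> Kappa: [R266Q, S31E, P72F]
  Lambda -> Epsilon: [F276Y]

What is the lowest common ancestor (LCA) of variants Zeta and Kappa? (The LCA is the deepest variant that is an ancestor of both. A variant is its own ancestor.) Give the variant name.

Path from root to Zeta: Eta -> Zeta
  ancestors of Zeta: {Eta, Zeta}
Path from root to Kappa: Eta -> Kappa
  ancestors of Kappa: {Eta, Kappa}
Common ancestors: {Eta}
Walk up from Kappa: Kappa (not in ancestors of Zeta), Eta (in ancestors of Zeta)
Deepest common ancestor (LCA) = Eta

Answer: Eta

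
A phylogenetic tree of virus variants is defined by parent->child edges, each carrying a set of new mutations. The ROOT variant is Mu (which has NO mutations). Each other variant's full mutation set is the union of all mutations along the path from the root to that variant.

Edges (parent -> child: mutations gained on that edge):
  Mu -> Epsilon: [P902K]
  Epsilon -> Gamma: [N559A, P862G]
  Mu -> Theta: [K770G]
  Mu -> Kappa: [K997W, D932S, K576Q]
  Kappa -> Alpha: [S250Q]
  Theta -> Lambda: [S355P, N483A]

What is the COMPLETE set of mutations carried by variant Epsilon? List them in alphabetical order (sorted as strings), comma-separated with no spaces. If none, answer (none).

At Mu: gained [] -> total []
At Epsilon: gained ['P902K'] -> total ['P902K']

Answer: P902K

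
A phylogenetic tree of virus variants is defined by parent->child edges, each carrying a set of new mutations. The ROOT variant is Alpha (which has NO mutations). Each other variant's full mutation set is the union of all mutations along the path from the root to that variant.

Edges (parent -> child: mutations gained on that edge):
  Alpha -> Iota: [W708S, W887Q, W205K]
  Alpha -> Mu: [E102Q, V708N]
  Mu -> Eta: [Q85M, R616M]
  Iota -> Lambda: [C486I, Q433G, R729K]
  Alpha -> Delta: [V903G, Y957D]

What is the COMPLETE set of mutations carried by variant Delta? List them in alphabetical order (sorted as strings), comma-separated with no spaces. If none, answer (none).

At Alpha: gained [] -> total []
At Delta: gained ['V903G', 'Y957D'] -> total ['V903G', 'Y957D']

Answer: V903G,Y957D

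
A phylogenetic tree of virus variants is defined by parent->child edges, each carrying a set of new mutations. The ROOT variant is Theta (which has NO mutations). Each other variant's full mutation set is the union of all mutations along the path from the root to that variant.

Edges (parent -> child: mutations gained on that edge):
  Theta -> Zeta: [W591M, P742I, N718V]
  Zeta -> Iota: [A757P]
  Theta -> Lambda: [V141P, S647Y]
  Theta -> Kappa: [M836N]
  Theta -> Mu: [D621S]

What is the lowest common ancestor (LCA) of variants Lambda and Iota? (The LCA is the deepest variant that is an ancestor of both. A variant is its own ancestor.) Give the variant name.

Answer: Theta

Derivation:
Path from root to Lambda: Theta -> Lambda
  ancestors of Lambda: {Theta, Lambda}
Path from root to Iota: Theta -> Zeta -> Iota
  ancestors of Iota: {Theta, Zeta, Iota}
Common ancestors: {Theta}
Walk up from Iota: Iota (not in ancestors of Lambda), Zeta (not in ancestors of Lambda), Theta (in ancestors of Lambda)
Deepest common ancestor (LCA) = Theta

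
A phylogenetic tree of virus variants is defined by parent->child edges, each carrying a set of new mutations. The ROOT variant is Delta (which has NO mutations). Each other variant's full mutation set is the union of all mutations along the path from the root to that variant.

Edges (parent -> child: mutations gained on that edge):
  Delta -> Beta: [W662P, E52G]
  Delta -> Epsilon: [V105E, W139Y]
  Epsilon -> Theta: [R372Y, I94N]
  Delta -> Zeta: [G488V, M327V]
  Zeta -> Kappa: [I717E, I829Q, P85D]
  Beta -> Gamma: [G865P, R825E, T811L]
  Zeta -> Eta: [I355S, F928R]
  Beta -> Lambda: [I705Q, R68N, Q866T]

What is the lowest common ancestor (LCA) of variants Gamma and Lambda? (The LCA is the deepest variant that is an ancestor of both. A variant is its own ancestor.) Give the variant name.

Answer: Beta

Derivation:
Path from root to Gamma: Delta -> Beta -> Gamma
  ancestors of Gamma: {Delta, Beta, Gamma}
Path from root to Lambda: Delta -> Beta -> Lambda
  ancestors of Lambda: {Delta, Beta, Lambda}
Common ancestors: {Delta, Beta}
Walk up from Lambda: Lambda (not in ancestors of Gamma), Beta (in ancestors of Gamma), Delta (in ancestors of Gamma)
Deepest common ancestor (LCA) = Beta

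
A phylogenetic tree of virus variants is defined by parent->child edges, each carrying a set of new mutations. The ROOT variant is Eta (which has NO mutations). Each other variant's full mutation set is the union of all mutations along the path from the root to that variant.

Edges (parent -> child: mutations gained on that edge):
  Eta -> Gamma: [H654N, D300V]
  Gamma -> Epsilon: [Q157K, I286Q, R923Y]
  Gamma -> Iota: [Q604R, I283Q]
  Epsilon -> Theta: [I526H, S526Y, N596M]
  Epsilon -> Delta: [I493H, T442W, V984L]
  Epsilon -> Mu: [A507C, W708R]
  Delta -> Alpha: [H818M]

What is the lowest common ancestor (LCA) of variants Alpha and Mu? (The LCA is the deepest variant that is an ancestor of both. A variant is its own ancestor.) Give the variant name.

Path from root to Alpha: Eta -> Gamma -> Epsilon -> Delta -> Alpha
  ancestors of Alpha: {Eta, Gamma, Epsilon, Delta, Alpha}
Path from root to Mu: Eta -> Gamma -> Epsilon -> Mu
  ancestors of Mu: {Eta, Gamma, Epsilon, Mu}
Common ancestors: {Eta, Gamma, Epsilon}
Walk up from Mu: Mu (not in ancestors of Alpha), Epsilon (in ancestors of Alpha), Gamma (in ancestors of Alpha), Eta (in ancestors of Alpha)
Deepest common ancestor (LCA) = Epsilon

Answer: Epsilon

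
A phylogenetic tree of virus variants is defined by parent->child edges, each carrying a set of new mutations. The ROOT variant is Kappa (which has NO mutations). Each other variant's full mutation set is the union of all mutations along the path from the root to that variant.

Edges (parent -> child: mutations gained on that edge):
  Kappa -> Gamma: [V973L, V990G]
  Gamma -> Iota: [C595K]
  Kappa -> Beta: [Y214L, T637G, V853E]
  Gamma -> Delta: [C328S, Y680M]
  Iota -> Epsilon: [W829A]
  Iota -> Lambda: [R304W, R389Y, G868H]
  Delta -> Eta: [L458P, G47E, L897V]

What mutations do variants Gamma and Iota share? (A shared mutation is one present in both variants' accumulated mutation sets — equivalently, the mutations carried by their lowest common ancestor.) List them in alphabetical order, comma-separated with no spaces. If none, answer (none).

Answer: V973L,V990G

Derivation:
Accumulating mutations along path to Gamma:
  At Kappa: gained [] -> total []
  At Gamma: gained ['V973L', 'V990G'] -> total ['V973L', 'V990G']
Mutations(Gamma) = ['V973L', 'V990G']
Accumulating mutations along path to Iota:
  At Kappa: gained [] -> total []
  At Gamma: gained ['V973L', 'V990G'] -> total ['V973L', 'V990G']
  At Iota: gained ['C595K'] -> total ['C595K', 'V973L', 'V990G']
Mutations(Iota) = ['C595K', 'V973L', 'V990G']
Intersection: ['V973L', 'V990G'] ∩ ['C595K', 'V973L', 'V990G'] = ['V973L', 'V990G']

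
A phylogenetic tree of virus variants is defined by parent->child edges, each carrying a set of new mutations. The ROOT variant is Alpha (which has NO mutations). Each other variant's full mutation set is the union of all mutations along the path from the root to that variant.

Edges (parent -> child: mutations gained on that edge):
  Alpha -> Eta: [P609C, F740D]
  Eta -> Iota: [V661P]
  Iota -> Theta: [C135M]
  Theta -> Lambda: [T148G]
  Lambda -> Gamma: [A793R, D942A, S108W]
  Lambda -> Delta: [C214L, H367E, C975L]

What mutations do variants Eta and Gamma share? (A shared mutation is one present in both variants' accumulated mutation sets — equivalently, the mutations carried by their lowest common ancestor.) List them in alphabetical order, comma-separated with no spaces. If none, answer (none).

Accumulating mutations along path to Eta:
  At Alpha: gained [] -> total []
  At Eta: gained ['P609C', 'F740D'] -> total ['F740D', 'P609C']
Mutations(Eta) = ['F740D', 'P609C']
Accumulating mutations along path to Gamma:
  At Alpha: gained [] -> total []
  At Eta: gained ['P609C', 'F740D'] -> total ['F740D', 'P609C']
  At Iota: gained ['V661P'] -> total ['F740D', 'P609C', 'V661P']
  At Theta: gained ['C135M'] -> total ['C135M', 'F740D', 'P609C', 'V661P']
  At Lambda: gained ['T148G'] -> total ['C135M', 'F740D', 'P609C', 'T148G', 'V661P']
  At Gamma: gained ['A793R', 'D942A', 'S108W'] -> total ['A793R', 'C135M', 'D942A', 'F740D', 'P609C', 'S108W', 'T148G', 'V661P']
Mutations(Gamma) = ['A793R', 'C135M', 'D942A', 'F740D', 'P609C', 'S108W', 'T148G', 'V661P']
Intersection: ['F740D', 'P609C'] ∩ ['A793R', 'C135M', 'D942A', 'F740D', 'P609C', 'S108W', 'T148G', 'V661P'] = ['F740D', 'P609C']

Answer: F740D,P609C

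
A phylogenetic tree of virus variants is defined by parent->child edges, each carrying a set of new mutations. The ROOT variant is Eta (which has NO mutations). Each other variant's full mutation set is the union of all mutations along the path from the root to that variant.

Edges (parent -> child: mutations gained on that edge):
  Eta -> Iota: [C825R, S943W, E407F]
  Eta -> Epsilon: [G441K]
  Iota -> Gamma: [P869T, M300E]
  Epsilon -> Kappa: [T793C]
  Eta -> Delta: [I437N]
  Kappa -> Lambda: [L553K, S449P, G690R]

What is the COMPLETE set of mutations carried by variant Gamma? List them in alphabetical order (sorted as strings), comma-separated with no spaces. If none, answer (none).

At Eta: gained [] -> total []
At Iota: gained ['C825R', 'S943W', 'E407F'] -> total ['C825R', 'E407F', 'S943W']
At Gamma: gained ['P869T', 'M300E'] -> total ['C825R', 'E407F', 'M300E', 'P869T', 'S943W']

Answer: C825R,E407F,M300E,P869T,S943W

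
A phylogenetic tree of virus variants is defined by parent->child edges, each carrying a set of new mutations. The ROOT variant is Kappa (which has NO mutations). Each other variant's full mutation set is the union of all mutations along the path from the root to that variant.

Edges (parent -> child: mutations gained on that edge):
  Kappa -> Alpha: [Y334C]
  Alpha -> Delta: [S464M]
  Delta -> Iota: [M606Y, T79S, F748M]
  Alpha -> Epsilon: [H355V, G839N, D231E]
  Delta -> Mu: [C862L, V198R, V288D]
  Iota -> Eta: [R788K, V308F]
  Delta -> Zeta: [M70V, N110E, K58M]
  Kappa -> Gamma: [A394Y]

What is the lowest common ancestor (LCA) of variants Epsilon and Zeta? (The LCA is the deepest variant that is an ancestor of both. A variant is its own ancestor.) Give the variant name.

Answer: Alpha

Derivation:
Path from root to Epsilon: Kappa -> Alpha -> Epsilon
  ancestors of Epsilon: {Kappa, Alpha, Epsilon}
Path from root to Zeta: Kappa -> Alpha -> Delta -> Zeta
  ancestors of Zeta: {Kappa, Alpha, Delta, Zeta}
Common ancestors: {Kappa, Alpha}
Walk up from Zeta: Zeta (not in ancestors of Epsilon), Delta (not in ancestors of Epsilon), Alpha (in ancestors of Epsilon), Kappa (in ancestors of Epsilon)
Deepest common ancestor (LCA) = Alpha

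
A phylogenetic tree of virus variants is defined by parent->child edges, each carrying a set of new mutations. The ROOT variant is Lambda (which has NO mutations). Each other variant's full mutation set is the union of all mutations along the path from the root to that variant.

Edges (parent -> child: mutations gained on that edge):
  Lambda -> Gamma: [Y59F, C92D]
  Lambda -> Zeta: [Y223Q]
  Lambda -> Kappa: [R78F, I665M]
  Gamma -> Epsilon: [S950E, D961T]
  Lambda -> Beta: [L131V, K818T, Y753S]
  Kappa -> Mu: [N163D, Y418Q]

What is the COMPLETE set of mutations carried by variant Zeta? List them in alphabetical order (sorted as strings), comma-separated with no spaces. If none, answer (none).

At Lambda: gained [] -> total []
At Zeta: gained ['Y223Q'] -> total ['Y223Q']

Answer: Y223Q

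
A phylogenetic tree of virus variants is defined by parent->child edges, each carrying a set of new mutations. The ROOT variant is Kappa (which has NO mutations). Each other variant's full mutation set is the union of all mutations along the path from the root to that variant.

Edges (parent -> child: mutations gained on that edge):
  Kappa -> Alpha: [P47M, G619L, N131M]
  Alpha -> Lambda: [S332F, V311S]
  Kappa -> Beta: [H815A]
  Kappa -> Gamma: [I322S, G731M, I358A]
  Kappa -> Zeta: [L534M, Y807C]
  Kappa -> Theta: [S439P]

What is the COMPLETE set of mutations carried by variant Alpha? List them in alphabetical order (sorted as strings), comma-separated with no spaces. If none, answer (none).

At Kappa: gained [] -> total []
At Alpha: gained ['P47M', 'G619L', 'N131M'] -> total ['G619L', 'N131M', 'P47M']

Answer: G619L,N131M,P47M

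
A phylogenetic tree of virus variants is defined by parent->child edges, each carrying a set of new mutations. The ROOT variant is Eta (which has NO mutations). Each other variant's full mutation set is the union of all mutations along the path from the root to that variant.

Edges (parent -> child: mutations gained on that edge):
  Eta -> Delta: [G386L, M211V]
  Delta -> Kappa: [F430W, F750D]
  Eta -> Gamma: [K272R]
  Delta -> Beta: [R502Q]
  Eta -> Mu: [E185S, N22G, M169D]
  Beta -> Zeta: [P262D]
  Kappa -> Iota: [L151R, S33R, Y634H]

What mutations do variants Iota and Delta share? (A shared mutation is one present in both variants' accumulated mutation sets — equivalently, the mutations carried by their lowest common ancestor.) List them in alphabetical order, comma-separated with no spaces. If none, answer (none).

Accumulating mutations along path to Iota:
  At Eta: gained [] -> total []
  At Delta: gained ['G386L', 'M211V'] -> total ['G386L', 'M211V']
  At Kappa: gained ['F430W', 'F750D'] -> total ['F430W', 'F750D', 'G386L', 'M211V']
  At Iota: gained ['L151R', 'S33R', 'Y634H'] -> total ['F430W', 'F750D', 'G386L', 'L151R', 'M211V', 'S33R', 'Y634H']
Mutations(Iota) = ['F430W', 'F750D', 'G386L', 'L151R', 'M211V', 'S33R', 'Y634H']
Accumulating mutations along path to Delta:
  At Eta: gained [] -> total []
  At Delta: gained ['G386L', 'M211V'] -> total ['G386L', 'M211V']
Mutations(Delta) = ['G386L', 'M211V']
Intersection: ['F430W', 'F750D', 'G386L', 'L151R', 'M211V', 'S33R', 'Y634H'] ∩ ['G386L', 'M211V'] = ['G386L', 'M211V']

Answer: G386L,M211V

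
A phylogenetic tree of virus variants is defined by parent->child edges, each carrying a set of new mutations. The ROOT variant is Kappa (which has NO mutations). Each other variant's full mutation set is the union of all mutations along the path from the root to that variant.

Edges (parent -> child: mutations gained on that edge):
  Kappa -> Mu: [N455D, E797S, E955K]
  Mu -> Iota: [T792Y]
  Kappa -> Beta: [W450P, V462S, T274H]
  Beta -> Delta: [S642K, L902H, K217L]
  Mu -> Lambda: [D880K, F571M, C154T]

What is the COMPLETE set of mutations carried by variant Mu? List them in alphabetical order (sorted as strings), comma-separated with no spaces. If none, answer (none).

At Kappa: gained [] -> total []
At Mu: gained ['N455D', 'E797S', 'E955K'] -> total ['E797S', 'E955K', 'N455D']

Answer: E797S,E955K,N455D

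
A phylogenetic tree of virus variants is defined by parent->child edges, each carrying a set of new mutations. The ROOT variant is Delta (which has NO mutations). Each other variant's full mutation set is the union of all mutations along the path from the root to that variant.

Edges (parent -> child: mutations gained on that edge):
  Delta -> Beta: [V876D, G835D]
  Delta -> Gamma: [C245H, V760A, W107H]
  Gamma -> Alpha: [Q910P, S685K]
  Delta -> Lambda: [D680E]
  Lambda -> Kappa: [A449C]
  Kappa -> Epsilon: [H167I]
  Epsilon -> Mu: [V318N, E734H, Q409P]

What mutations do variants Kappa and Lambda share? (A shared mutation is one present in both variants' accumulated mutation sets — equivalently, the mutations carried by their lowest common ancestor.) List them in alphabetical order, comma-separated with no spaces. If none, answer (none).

Accumulating mutations along path to Kappa:
  At Delta: gained [] -> total []
  At Lambda: gained ['D680E'] -> total ['D680E']
  At Kappa: gained ['A449C'] -> total ['A449C', 'D680E']
Mutations(Kappa) = ['A449C', 'D680E']
Accumulating mutations along path to Lambda:
  At Delta: gained [] -> total []
  At Lambda: gained ['D680E'] -> total ['D680E']
Mutations(Lambda) = ['D680E']
Intersection: ['A449C', 'D680E'] ∩ ['D680E'] = ['D680E']

Answer: D680E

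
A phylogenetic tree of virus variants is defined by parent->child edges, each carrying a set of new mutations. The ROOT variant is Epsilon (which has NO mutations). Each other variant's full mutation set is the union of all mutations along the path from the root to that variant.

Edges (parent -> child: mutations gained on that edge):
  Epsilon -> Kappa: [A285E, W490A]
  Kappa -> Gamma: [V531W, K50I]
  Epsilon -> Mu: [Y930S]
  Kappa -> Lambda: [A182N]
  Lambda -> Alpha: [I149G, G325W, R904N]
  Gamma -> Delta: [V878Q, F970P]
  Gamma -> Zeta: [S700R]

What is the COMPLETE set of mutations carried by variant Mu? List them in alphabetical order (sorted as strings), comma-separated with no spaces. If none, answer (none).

Answer: Y930S

Derivation:
At Epsilon: gained [] -> total []
At Mu: gained ['Y930S'] -> total ['Y930S']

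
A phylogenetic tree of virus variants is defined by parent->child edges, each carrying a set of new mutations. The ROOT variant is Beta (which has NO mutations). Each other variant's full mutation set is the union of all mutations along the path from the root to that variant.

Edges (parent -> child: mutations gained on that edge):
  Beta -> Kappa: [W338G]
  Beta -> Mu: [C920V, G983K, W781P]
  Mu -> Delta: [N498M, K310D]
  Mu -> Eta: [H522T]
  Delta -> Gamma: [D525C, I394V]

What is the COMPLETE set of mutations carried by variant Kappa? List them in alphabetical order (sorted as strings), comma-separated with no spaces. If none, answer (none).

Answer: W338G

Derivation:
At Beta: gained [] -> total []
At Kappa: gained ['W338G'] -> total ['W338G']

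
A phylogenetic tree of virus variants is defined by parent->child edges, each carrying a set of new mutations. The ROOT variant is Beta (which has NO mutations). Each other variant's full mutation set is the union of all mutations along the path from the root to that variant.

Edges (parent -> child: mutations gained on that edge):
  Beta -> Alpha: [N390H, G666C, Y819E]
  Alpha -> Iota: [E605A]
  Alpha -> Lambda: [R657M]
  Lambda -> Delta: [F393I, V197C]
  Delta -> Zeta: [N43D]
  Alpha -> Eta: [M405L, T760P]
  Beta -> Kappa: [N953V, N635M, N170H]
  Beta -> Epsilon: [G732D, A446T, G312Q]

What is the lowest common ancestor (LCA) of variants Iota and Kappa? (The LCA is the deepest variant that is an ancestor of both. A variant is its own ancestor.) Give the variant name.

Answer: Beta

Derivation:
Path from root to Iota: Beta -> Alpha -> Iota
  ancestors of Iota: {Beta, Alpha, Iota}
Path from root to Kappa: Beta -> Kappa
  ancestors of Kappa: {Beta, Kappa}
Common ancestors: {Beta}
Walk up from Kappa: Kappa (not in ancestors of Iota), Beta (in ancestors of Iota)
Deepest common ancestor (LCA) = Beta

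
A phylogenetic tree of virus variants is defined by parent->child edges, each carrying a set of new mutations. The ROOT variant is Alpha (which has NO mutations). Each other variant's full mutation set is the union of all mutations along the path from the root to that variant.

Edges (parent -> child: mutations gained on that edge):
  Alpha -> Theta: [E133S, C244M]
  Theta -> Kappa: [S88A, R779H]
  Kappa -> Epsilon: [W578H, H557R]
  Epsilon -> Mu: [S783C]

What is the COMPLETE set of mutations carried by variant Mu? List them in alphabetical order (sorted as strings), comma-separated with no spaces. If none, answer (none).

At Alpha: gained [] -> total []
At Theta: gained ['E133S', 'C244M'] -> total ['C244M', 'E133S']
At Kappa: gained ['S88A', 'R779H'] -> total ['C244M', 'E133S', 'R779H', 'S88A']
At Epsilon: gained ['W578H', 'H557R'] -> total ['C244M', 'E133S', 'H557R', 'R779H', 'S88A', 'W578H']
At Mu: gained ['S783C'] -> total ['C244M', 'E133S', 'H557R', 'R779H', 'S783C', 'S88A', 'W578H']

Answer: C244M,E133S,H557R,R779H,S783C,S88A,W578H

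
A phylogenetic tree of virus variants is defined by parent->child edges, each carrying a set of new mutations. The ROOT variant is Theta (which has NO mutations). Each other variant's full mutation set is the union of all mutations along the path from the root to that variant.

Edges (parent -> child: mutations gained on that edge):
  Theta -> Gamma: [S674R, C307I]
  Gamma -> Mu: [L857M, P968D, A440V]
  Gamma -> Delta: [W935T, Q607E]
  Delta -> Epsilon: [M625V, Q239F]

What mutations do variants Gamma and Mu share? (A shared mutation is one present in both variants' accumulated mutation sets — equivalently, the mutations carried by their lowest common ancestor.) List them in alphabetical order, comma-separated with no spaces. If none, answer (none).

Accumulating mutations along path to Gamma:
  At Theta: gained [] -> total []
  At Gamma: gained ['S674R', 'C307I'] -> total ['C307I', 'S674R']
Mutations(Gamma) = ['C307I', 'S674R']
Accumulating mutations along path to Mu:
  At Theta: gained [] -> total []
  At Gamma: gained ['S674R', 'C307I'] -> total ['C307I', 'S674R']
  At Mu: gained ['L857M', 'P968D', 'A440V'] -> total ['A440V', 'C307I', 'L857M', 'P968D', 'S674R']
Mutations(Mu) = ['A440V', 'C307I', 'L857M', 'P968D', 'S674R']
Intersection: ['C307I', 'S674R'] ∩ ['A440V', 'C307I', 'L857M', 'P968D', 'S674R'] = ['C307I', 'S674R']

Answer: C307I,S674R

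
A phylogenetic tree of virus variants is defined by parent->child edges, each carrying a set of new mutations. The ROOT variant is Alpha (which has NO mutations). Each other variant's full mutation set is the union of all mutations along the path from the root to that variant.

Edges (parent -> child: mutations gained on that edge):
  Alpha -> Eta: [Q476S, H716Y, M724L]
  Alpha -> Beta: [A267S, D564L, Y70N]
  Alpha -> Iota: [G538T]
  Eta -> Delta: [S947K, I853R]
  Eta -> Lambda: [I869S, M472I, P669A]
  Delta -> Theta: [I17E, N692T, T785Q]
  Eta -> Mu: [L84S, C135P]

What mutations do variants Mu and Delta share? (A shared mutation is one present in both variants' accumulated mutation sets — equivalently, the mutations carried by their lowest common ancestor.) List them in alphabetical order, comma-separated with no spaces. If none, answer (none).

Answer: H716Y,M724L,Q476S

Derivation:
Accumulating mutations along path to Mu:
  At Alpha: gained [] -> total []
  At Eta: gained ['Q476S', 'H716Y', 'M724L'] -> total ['H716Y', 'M724L', 'Q476S']
  At Mu: gained ['L84S', 'C135P'] -> total ['C135P', 'H716Y', 'L84S', 'M724L', 'Q476S']
Mutations(Mu) = ['C135P', 'H716Y', 'L84S', 'M724L', 'Q476S']
Accumulating mutations along path to Delta:
  At Alpha: gained [] -> total []
  At Eta: gained ['Q476S', 'H716Y', 'M724L'] -> total ['H716Y', 'M724L', 'Q476S']
  At Delta: gained ['S947K', 'I853R'] -> total ['H716Y', 'I853R', 'M724L', 'Q476S', 'S947K']
Mutations(Delta) = ['H716Y', 'I853R', 'M724L', 'Q476S', 'S947K']
Intersection: ['C135P', 'H716Y', 'L84S', 'M724L', 'Q476S'] ∩ ['H716Y', 'I853R', 'M724L', 'Q476S', 'S947K'] = ['H716Y', 'M724L', 'Q476S']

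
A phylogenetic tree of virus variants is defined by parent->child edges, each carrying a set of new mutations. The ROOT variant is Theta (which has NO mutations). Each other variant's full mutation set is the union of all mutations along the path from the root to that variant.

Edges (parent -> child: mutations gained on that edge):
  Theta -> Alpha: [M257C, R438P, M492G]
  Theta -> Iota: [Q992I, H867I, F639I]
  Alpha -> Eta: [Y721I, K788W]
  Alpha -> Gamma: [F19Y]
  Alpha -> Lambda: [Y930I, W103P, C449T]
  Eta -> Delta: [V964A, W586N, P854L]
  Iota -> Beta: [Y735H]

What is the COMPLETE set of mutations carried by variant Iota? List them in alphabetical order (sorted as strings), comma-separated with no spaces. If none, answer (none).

At Theta: gained [] -> total []
At Iota: gained ['Q992I', 'H867I', 'F639I'] -> total ['F639I', 'H867I', 'Q992I']

Answer: F639I,H867I,Q992I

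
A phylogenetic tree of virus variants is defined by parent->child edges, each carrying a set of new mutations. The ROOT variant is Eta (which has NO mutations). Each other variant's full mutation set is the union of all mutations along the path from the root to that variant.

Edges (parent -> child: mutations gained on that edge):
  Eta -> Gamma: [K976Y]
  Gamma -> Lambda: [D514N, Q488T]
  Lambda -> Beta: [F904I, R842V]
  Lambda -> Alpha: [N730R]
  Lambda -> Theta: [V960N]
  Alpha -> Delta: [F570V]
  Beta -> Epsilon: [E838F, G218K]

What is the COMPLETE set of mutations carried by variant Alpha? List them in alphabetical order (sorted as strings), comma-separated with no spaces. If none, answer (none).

Answer: D514N,K976Y,N730R,Q488T

Derivation:
At Eta: gained [] -> total []
At Gamma: gained ['K976Y'] -> total ['K976Y']
At Lambda: gained ['D514N', 'Q488T'] -> total ['D514N', 'K976Y', 'Q488T']
At Alpha: gained ['N730R'] -> total ['D514N', 'K976Y', 'N730R', 'Q488T']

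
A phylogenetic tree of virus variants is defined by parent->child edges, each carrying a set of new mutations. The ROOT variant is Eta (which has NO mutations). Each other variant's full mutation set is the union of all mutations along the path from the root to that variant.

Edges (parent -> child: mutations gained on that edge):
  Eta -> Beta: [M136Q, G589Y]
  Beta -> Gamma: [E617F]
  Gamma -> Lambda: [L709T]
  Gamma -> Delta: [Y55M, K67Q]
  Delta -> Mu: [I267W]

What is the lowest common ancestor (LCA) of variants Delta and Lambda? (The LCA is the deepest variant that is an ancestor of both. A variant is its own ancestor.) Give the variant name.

Path from root to Delta: Eta -> Beta -> Gamma -> Delta
  ancestors of Delta: {Eta, Beta, Gamma, Delta}
Path from root to Lambda: Eta -> Beta -> Gamma -> Lambda
  ancestors of Lambda: {Eta, Beta, Gamma, Lambda}
Common ancestors: {Eta, Beta, Gamma}
Walk up from Lambda: Lambda (not in ancestors of Delta), Gamma (in ancestors of Delta), Beta (in ancestors of Delta), Eta (in ancestors of Delta)
Deepest common ancestor (LCA) = Gamma

Answer: Gamma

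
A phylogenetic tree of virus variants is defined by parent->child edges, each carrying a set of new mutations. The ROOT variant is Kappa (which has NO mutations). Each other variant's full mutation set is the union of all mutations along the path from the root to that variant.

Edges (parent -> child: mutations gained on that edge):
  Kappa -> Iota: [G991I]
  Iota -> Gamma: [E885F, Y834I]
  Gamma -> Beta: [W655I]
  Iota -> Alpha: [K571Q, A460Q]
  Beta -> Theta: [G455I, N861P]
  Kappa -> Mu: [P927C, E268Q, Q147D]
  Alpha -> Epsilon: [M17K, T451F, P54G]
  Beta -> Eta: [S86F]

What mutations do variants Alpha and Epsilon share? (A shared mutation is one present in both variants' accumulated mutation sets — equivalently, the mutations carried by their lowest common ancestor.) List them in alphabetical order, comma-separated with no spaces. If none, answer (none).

Answer: A460Q,G991I,K571Q

Derivation:
Accumulating mutations along path to Alpha:
  At Kappa: gained [] -> total []
  At Iota: gained ['G991I'] -> total ['G991I']
  At Alpha: gained ['K571Q', 'A460Q'] -> total ['A460Q', 'G991I', 'K571Q']
Mutations(Alpha) = ['A460Q', 'G991I', 'K571Q']
Accumulating mutations along path to Epsilon:
  At Kappa: gained [] -> total []
  At Iota: gained ['G991I'] -> total ['G991I']
  At Alpha: gained ['K571Q', 'A460Q'] -> total ['A460Q', 'G991I', 'K571Q']
  At Epsilon: gained ['M17K', 'T451F', 'P54G'] -> total ['A460Q', 'G991I', 'K571Q', 'M17K', 'P54G', 'T451F']
Mutations(Epsilon) = ['A460Q', 'G991I', 'K571Q', 'M17K', 'P54G', 'T451F']
Intersection: ['A460Q', 'G991I', 'K571Q'] ∩ ['A460Q', 'G991I', 'K571Q', 'M17K', 'P54G', 'T451F'] = ['A460Q', 'G991I', 'K571Q']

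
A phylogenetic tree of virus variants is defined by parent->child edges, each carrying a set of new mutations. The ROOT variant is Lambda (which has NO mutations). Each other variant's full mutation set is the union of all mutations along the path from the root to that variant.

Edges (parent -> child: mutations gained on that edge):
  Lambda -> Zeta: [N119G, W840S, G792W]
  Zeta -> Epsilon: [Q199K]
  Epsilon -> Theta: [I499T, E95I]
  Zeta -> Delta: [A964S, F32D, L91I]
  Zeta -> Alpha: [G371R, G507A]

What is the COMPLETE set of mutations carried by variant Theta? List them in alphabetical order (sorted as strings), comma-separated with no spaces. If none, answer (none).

At Lambda: gained [] -> total []
At Zeta: gained ['N119G', 'W840S', 'G792W'] -> total ['G792W', 'N119G', 'W840S']
At Epsilon: gained ['Q199K'] -> total ['G792W', 'N119G', 'Q199K', 'W840S']
At Theta: gained ['I499T', 'E95I'] -> total ['E95I', 'G792W', 'I499T', 'N119G', 'Q199K', 'W840S']

Answer: E95I,G792W,I499T,N119G,Q199K,W840S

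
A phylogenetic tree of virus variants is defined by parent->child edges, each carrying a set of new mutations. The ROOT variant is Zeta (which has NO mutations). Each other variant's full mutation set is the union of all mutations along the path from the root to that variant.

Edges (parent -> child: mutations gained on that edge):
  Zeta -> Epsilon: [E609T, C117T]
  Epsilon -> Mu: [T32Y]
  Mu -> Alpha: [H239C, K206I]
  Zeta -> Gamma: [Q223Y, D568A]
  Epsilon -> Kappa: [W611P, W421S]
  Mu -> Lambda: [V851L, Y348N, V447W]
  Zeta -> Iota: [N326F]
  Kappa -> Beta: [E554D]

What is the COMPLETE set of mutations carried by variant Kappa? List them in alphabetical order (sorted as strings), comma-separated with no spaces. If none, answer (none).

At Zeta: gained [] -> total []
At Epsilon: gained ['E609T', 'C117T'] -> total ['C117T', 'E609T']
At Kappa: gained ['W611P', 'W421S'] -> total ['C117T', 'E609T', 'W421S', 'W611P']

Answer: C117T,E609T,W421S,W611P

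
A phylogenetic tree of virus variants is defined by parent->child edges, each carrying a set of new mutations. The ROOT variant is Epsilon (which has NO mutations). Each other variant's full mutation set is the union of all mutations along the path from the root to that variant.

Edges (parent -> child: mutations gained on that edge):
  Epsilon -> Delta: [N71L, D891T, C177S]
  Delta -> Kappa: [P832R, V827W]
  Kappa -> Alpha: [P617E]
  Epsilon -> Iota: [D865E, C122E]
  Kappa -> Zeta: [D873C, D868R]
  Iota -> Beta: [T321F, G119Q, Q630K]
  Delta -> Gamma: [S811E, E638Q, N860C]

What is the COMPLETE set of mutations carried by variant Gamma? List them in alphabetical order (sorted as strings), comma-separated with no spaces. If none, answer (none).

Answer: C177S,D891T,E638Q,N71L,N860C,S811E

Derivation:
At Epsilon: gained [] -> total []
At Delta: gained ['N71L', 'D891T', 'C177S'] -> total ['C177S', 'D891T', 'N71L']
At Gamma: gained ['S811E', 'E638Q', 'N860C'] -> total ['C177S', 'D891T', 'E638Q', 'N71L', 'N860C', 'S811E']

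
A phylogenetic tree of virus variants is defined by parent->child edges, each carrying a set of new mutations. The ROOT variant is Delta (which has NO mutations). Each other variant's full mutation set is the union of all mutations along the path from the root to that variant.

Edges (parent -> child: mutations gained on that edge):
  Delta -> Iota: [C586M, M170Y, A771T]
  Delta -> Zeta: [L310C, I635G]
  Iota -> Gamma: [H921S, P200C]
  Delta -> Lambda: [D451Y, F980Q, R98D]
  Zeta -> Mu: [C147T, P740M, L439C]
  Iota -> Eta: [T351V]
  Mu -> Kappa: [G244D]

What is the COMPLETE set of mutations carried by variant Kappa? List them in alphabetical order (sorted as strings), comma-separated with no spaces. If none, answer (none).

At Delta: gained [] -> total []
At Zeta: gained ['L310C', 'I635G'] -> total ['I635G', 'L310C']
At Mu: gained ['C147T', 'P740M', 'L439C'] -> total ['C147T', 'I635G', 'L310C', 'L439C', 'P740M']
At Kappa: gained ['G244D'] -> total ['C147T', 'G244D', 'I635G', 'L310C', 'L439C', 'P740M']

Answer: C147T,G244D,I635G,L310C,L439C,P740M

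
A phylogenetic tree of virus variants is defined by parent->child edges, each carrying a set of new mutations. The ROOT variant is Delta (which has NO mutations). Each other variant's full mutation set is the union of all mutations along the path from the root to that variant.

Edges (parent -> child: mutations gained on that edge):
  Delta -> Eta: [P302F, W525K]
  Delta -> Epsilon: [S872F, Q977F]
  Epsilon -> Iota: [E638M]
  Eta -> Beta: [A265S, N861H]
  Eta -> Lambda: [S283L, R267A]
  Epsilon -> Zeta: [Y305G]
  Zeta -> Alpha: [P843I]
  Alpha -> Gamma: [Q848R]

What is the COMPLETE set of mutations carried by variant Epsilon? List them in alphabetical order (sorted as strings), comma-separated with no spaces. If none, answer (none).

At Delta: gained [] -> total []
At Epsilon: gained ['S872F', 'Q977F'] -> total ['Q977F', 'S872F']

Answer: Q977F,S872F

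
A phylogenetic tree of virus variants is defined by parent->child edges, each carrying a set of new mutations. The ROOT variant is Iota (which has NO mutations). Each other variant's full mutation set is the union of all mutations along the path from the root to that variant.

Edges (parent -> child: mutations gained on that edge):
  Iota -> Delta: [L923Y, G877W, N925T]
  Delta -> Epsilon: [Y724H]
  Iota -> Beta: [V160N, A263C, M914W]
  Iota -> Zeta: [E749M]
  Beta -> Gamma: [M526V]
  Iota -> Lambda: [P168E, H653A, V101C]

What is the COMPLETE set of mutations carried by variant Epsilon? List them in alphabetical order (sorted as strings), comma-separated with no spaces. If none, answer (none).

Answer: G877W,L923Y,N925T,Y724H

Derivation:
At Iota: gained [] -> total []
At Delta: gained ['L923Y', 'G877W', 'N925T'] -> total ['G877W', 'L923Y', 'N925T']
At Epsilon: gained ['Y724H'] -> total ['G877W', 'L923Y', 'N925T', 'Y724H']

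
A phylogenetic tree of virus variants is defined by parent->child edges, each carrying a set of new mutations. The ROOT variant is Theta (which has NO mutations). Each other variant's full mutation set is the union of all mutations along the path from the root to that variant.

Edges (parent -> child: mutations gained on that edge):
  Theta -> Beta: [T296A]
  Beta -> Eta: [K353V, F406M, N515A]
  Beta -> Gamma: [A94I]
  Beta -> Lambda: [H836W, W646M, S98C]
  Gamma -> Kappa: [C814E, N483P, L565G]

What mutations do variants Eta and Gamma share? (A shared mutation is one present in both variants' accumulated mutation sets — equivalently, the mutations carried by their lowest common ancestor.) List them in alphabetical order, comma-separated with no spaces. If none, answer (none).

Accumulating mutations along path to Eta:
  At Theta: gained [] -> total []
  At Beta: gained ['T296A'] -> total ['T296A']
  At Eta: gained ['K353V', 'F406M', 'N515A'] -> total ['F406M', 'K353V', 'N515A', 'T296A']
Mutations(Eta) = ['F406M', 'K353V', 'N515A', 'T296A']
Accumulating mutations along path to Gamma:
  At Theta: gained [] -> total []
  At Beta: gained ['T296A'] -> total ['T296A']
  At Gamma: gained ['A94I'] -> total ['A94I', 'T296A']
Mutations(Gamma) = ['A94I', 'T296A']
Intersection: ['F406M', 'K353V', 'N515A', 'T296A'] ∩ ['A94I', 'T296A'] = ['T296A']

Answer: T296A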